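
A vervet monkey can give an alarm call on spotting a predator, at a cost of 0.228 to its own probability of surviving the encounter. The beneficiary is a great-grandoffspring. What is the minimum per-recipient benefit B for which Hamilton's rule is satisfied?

1.824

r to a great-grandoffspring = 1/8 (three parent–offspring links: r = (1/2)^3 = 1/8).
Hamilton's rule with n recipients of equal r: n·r·B > C, so B > C/(n·r) = 0.228/(1·0.125) = 1.824.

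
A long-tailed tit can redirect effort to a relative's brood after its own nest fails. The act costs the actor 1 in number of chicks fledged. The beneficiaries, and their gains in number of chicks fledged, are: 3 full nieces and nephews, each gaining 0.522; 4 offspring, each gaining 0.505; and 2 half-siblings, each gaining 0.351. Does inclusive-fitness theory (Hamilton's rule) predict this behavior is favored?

Hamilton's rule: the trait is favored when the sum of r·B over every recipient exceeds the actor's cost C.
r to a full niece or nephew = 0.25 (full aunt/uncle↔niece/nephew: two paths of length 3 through the shared grandparent pair: r = 2·(1/2)^3 = 1/4).
r to an offspring = 1/2 (one parent–offspring link: r = (1/2)^1 = 1/2).
r to a half-sibling = 0.25 (half-sibs share one parent — one path of length 2: r = (1/2)^2 = 1/4).
Summing one r·B term per recipient: 3·0.25·0.522 + 4·0.5·0.505 + 2·0.25·0.351 = 1.577.
1.577 > 1: the indirect benefit exceeds the cost.

Yes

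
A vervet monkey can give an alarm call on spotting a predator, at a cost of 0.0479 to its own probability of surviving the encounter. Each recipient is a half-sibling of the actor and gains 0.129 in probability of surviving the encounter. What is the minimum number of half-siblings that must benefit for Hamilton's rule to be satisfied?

2

r to a half-sibling = 0.25 (half-sibs share one parent — one path of length 2: r = (1/2)^2 = 1/4).
Hamilton's rule: n·r·B > C  ⇒  n > C/(r·B) = 0.0479/(0.25·0.129) = 1.485.
The smallest integer exceeding 1.485 is 2.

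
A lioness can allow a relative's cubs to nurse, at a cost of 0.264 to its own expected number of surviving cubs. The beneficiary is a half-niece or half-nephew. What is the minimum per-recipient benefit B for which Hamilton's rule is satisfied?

2.112

r to a half-niece or half-nephew = 0.125 (half-aunt/uncle↔niece/nephew: one path of length 3: r = (1/2)^3 = 1/8).
Hamilton's rule with n recipients of equal r: n·r·B > C, so B > C/(n·r) = 0.264/(1·0.125) = 2.112.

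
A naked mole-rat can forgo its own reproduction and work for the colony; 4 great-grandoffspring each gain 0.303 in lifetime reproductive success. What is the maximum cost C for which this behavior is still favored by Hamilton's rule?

0.1515

r to a great-grandoffspring = 1/8 (three parent–offspring links: r = (1/2)^3 = 1/8).
Hamilton's rule: n·r·B > C, so the trait is favored while C < n·r·B = 4·0.125·0.303 = 0.1515.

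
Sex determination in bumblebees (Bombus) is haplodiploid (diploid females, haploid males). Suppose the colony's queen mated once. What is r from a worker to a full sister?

Haplodiploid full sisters inherit their father's entire haploid genome identically (contributing 1/2) and on average half of their mother's contribution (1/2 · 1/2 = 1/4); r = 1/2 + 1/4 = 3/4.

0.75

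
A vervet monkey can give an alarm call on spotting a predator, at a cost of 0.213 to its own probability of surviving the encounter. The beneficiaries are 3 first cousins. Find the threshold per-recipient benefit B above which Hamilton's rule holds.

0.568

r to a first cousin = 1/8 (first cousins share one grandparent pair — two paths of length 4: r = 2·(1/2)^4 = 1/8).
Hamilton's rule with n recipients of equal r: n·r·B > C, so B > C/(n·r) = 0.213/(3·0.125) = 0.568.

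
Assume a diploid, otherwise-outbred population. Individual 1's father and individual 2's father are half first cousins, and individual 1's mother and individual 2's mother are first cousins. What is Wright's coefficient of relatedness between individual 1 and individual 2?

0.046875

Wright's path rule: contributions from independent ancestry routes add.
Individual 1 and individual 2 are related in two ways: half second cousins through their fathers (r = 1/64) and second cousins through their mothers (r = 1/32).
r = 1/64 + 1/32 = 3/64 = 0.046875.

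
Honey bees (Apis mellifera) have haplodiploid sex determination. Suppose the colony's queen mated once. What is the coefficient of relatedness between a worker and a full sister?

0.75

Haplodiploid full sisters inherit their father's entire haploid genome identically (contributing 1/2) and on average half of their mother's contribution (1/2 · 1/2 = 1/4); r = 1/2 + 1/4 = 3/4.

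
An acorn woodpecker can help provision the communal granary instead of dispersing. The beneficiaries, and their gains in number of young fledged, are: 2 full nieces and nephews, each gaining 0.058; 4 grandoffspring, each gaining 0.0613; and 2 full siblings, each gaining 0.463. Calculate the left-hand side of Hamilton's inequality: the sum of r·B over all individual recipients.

r to a full niece or nephew = 1/4 (full aunt/uncle↔niece/nephew: two paths of length 3 through the shared grandparent pair: r = 2·(1/2)^3 = 1/4).
r to a grandoffspring = 0.25 (two parent–offspring links: r = (1/2)^2 = 1/4).
r to a full sibling = 0.5 (full sibs share both parents — two paths of length 2: r = 2·(1/2)^2 = 1/2).
Summing one r·B term per recipient: 2·0.25·0.058 + 4·0.25·0.0613 + 2·0.5·0.463 = 0.5533.

0.5533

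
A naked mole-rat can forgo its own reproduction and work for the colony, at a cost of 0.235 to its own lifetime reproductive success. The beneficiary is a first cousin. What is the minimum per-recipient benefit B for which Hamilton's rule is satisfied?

r to a first cousin = 1/8 (first cousins share one grandparent pair — two paths of length 4: r = 2·(1/2)^4 = 1/8).
Hamilton's rule with n recipients of equal r: n·r·B > C, so B > C/(n·r) = 0.235/(1·0.125) = 1.88.

1.88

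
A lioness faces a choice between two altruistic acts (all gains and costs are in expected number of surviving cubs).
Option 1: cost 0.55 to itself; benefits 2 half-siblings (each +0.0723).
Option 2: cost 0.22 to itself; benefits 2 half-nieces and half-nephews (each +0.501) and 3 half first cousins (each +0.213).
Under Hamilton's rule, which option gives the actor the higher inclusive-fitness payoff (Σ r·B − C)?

Option 1: r to a half-sibling = 0.25.
Option 1: Σ r·B − C = (2·0.25·0.0723) − 0.55 = -0.51385.
Option 2: r to a half-niece or half-nephew = 0.125.
Option 2: r to a half first cousin = 0.0625.
Option 2: Σ r·B − C = (2·0.125·0.501 + 3·0.0625·0.213) − 0.22 = -0.0548125.
Option 2 has the higher net inclusive-fitness payoff.

Option 2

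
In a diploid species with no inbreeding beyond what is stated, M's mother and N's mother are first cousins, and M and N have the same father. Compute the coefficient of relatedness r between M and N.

0.28125

With two independent routes of shared ancestry, r is the sum of the two contributions.
M and N are related in two ways: second cousins through their mothers (r = 1/32) and half-sibs through their shared father (r = 1/4).
r = 1/32 + 1/4 = 0.28125.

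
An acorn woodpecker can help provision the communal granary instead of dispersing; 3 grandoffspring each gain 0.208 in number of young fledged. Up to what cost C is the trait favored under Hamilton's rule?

0.156

r to a grandoffspring = 0.25 (two parent–offspring links: r = (1/2)^2 = 1/4).
Hamilton's rule: n·r·B > C, so the trait is favored while C < n·r·B = 3·0.25·0.208 = 0.156.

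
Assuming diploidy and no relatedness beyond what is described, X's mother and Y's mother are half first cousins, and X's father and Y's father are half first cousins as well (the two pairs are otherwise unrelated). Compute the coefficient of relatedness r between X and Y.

0.03125

Independent pedigree routes through distinct common ancestors add.
X and Y are related in two ways: half second cousins through their mothers (r = 1/64) and half second cousins through their fathers (r = 1/64).
r = 1/64 + 1/64 = 0.03125.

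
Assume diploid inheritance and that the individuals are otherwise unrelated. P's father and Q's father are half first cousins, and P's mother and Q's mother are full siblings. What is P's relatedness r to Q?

0.140625

Independent pedigree routes through distinct common ancestors add.
P and Q are related in two ways: half second cousins through their fathers (r = 1/64) and first cousins through their mothers (r = 1/8).
r = 1/64 + 1/8 = 0.140625.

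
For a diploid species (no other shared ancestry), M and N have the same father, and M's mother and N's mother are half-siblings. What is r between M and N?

Relatedness sums over independent paths through distinct common ancestors.
M and N are related in two ways: half-sibs through their shared father (r = 1/4) and half first cousins through their mothers (r = 1/16).
r = 1/4 + 1/16 = 0.3125.

0.3125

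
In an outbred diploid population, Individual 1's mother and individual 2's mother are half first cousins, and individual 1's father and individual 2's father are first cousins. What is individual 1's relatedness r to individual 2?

Wright's path rule: contributions from independent ancestry routes add.
Individual 1 and individual 2 are related in two ways: half second cousins through their mothers (r = 1/64) and second cousins through their fathers (r = 1/32).
r = 1/64 + 1/32 = 0.046875.

0.046875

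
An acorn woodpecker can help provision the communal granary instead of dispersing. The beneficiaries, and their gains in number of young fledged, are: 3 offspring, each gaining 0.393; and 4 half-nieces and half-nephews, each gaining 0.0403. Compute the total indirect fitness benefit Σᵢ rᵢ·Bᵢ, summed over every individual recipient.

r to an offspring = 1/2 (one parent–offspring link: r = (1/2)^1 = 1/2).
r to a half-niece or half-nephew = 0.125 (half-aunt/uncle↔niece/nephew: one path of length 3: r = (1/2)^3 = 1/8).
Summing one r·B term per recipient: 3·0.5·0.393 + 4·0.125·0.0403 = 0.60965.

0.60965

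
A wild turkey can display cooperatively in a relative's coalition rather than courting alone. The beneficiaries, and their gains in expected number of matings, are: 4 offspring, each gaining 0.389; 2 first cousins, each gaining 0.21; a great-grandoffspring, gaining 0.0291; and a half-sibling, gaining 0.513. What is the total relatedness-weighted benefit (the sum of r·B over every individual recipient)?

0.9623875

r to an offspring = 1/2 (one parent–offspring link: r = (1/2)^1 = 1/2).
r to a first cousin = 1/8 (first cousins share one grandparent pair — two paths of length 4: r = 2·(1/2)^4 = 1/8).
r to a great-grandoffspring = 1/8 (three parent–offspring links: r = (1/2)^3 = 1/8).
r to a half-sibling = 0.25 (half-sibs share one parent — one path of length 2: r = (1/2)^2 = 1/4).
Summing one r·B term per recipient: 4·0.5·0.389 + 2·0.125·0.21 + 1·0.125·0.0291 + 1·0.25·0.513 = 0.9623875.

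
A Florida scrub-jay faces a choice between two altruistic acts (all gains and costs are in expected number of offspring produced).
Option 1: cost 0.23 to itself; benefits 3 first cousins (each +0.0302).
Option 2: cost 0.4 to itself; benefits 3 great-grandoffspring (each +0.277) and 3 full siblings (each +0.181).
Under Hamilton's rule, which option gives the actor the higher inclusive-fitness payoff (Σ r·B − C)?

Option 2

Option 1: r to a first cousin = 0.125.
Option 1: Σ r·B − C = (3·0.125·0.0302) − 0.23 = -0.218675.
Option 2: r to a great-grandoffspring = 0.125.
Option 2: r to a full sibling = 0.5.
Option 2: Σ r·B − C = (3·0.125·0.277 + 3·0.5·0.181) − 0.4 = -0.024625.
Option 2 has the higher net inclusive-fitness payoff.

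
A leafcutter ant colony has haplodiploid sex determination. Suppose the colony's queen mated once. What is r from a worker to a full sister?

0.75

Haplodiploid full sisters inherit their father's entire haploid genome identically (contributing 1/2) and on average half of their mother's contribution (1/2 · 1/2 = 1/4); r = 1/2 + 1/4 = 3/4.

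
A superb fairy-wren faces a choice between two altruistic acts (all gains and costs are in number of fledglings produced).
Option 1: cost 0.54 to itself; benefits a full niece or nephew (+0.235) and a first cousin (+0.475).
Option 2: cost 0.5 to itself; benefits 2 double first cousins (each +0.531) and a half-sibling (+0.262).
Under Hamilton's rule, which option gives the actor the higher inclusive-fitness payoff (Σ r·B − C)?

Option 2

Option 1: r to a full niece or nephew = 0.25.
Option 1: r to a first cousin = 0.125.
Option 1: Σ r·B − C = (1·0.25·0.235 + 1·0.125·0.475) − 0.54 = -0.421875.
Option 2: r to a double first cousin = 0.25.
Option 2: r to a half-sibling = 0.25.
Option 2: Σ r·B − C = (2·0.25·0.531 + 1·0.25·0.262) − 0.5 = -0.169.
Option 2 has the higher net inclusive-fitness payoff.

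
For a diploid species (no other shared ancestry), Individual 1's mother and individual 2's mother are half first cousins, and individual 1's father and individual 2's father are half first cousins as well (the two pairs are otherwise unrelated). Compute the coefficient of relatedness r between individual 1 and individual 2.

0.03125

Wright's path rule: contributions from independent ancestry routes add.
Individual 1 and individual 2 are related in two ways: half second cousins through their mothers (r = 1/64) and half second cousins through their fathers (r = 1/64).
r = 1/64 + 1/64 = 0.03125.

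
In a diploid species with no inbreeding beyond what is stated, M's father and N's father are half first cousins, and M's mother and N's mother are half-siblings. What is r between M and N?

0.078125

Relatedness sums over independent paths through distinct common ancestors.
M and N are related in two ways: half second cousins through their fathers (r = 1/64) and half first cousins through their mothers (r = 1/16).
r = 1/64 + 1/16 = 5/64 = 0.078125.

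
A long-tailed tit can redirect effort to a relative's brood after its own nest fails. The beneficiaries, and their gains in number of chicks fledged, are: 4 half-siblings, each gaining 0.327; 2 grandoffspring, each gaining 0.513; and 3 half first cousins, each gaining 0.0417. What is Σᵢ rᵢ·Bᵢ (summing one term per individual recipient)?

0.59131875

r to a half-sibling = 1/4 (half-sibs share one parent — one path of length 2: r = (1/2)^2 = 1/4).
r to a grandoffspring = 0.25 (two parent–offspring links: r = (1/2)^2 = 1/4).
r to a half first cousin = 1/16 (half first cousins share one grandparent — one path of length 4: r = (1/2)^4 = 1/16).
Summing one r·B term per recipient: 4·0.25·0.327 + 2·0.25·0.513 + 3·0.0625·0.0417 = 0.59131875.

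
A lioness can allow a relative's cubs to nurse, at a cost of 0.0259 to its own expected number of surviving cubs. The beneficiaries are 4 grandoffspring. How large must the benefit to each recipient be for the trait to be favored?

r to a grandoffspring = 0.25 (two parent–offspring links: r = (1/2)^2 = 1/4).
Hamilton's rule with n recipients of equal r: n·r·B > C, so B > C/(n·r) = 0.0259/(4·0.25) = 0.0259.

0.0259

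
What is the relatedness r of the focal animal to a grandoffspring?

Each parent–offspring link contributes a factor of 1/2, and independent paths through distinct common ancestors add.
Two parent–offspring links: r = (1/2)^2 = 1/4.

0.25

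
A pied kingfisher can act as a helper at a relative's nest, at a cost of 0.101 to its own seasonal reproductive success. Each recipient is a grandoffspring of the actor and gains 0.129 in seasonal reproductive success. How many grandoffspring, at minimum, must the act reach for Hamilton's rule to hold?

4

r to a grandoffspring = 1/4 (two parent–offspring links: r = (1/2)^2 = 1/4).
Hamilton's rule: n·r·B > C  ⇒  n > C/(r·B) = 0.101/(0.25·0.129) = 3.132.
The smallest integer exceeding 3.132 is 4.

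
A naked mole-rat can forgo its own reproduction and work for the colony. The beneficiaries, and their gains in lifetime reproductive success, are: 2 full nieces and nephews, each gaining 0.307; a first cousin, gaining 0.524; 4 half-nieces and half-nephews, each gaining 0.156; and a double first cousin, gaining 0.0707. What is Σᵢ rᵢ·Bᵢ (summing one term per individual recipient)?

r to a full niece or nephew = 0.25 (full aunt/uncle↔niece/nephew: two paths of length 3 through the shared grandparent pair: r = 2·(1/2)^3 = 1/4).
r to a first cousin = 1/8 (first cousins share one grandparent pair — two paths of length 4: r = 2·(1/2)^4 = 1/8).
r to a half-niece or half-nephew = 1/8 (half-aunt/uncle↔niece/nephew: one path of length 3: r = (1/2)^3 = 1/8).
r to a double first cousin = 0.25 (double first cousins share both grandparent pairs — four paths of length 4: r = 4·(1/2)^4 = 1/4).
Summing one r·B term per recipient: 2·0.25·0.307 + 1·0.125·0.524 + 4·0.125·0.156 + 1·0.25·0.0707 = 0.314675.

0.314675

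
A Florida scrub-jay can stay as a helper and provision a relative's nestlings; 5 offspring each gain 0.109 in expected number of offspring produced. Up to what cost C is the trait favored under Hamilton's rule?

r to an offspring = 1/2 (one parent–offspring link: r = (1/2)^1 = 1/2).
Hamilton's rule: n·r·B > C, so the trait is favored while C < n·r·B = 5·0.5·0.109 = 0.2725.

0.2725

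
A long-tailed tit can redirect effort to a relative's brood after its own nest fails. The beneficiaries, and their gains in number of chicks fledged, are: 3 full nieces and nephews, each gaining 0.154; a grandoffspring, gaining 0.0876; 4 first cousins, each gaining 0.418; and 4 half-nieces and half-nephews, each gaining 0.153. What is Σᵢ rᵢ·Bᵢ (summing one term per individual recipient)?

r to a full niece or nephew = 1/4 (full aunt/uncle↔niece/nephew: two paths of length 3 through the shared grandparent pair: r = 2·(1/2)^3 = 1/4).
r to a grandoffspring = 1/4 (two parent–offspring links: r = (1/2)^2 = 1/4).
r to a first cousin = 1/8 (first cousins share one grandparent pair — two paths of length 4: r = 2·(1/2)^4 = 1/8).
r to a half-niece or half-nephew = 0.125 (half-aunt/uncle↔niece/nephew: one path of length 3: r = (1/2)^3 = 1/8).
Summing one r·B term per recipient: 3·0.25·0.154 + 1·0.25·0.0876 + 4·0.125·0.418 + 4·0.125·0.153 = 0.4229.

0.4229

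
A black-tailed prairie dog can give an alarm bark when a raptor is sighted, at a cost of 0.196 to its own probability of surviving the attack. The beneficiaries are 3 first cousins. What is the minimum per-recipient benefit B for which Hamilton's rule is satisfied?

0.5227

r to a first cousin = 0.125 (first cousins share one grandparent pair — two paths of length 4: r = 2·(1/2)^4 = 1/8).
Hamilton's rule with n recipients of equal r: n·r·B > C, so B > C/(n·r) = 0.196/(3·0.125) = 0.5227.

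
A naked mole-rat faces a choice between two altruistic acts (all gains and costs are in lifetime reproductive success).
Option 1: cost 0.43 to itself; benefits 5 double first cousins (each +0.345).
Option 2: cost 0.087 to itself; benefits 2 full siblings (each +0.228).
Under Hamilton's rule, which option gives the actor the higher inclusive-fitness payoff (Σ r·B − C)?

Option 1: r to a double first cousin = 0.25.
Option 1: Σ r·B − C = (5·0.25·0.345) − 0.43 = 0.00125.
Option 2: r to a full sibling = 0.5.
Option 2: Σ r·B − C = (2·0.5·0.228) − 0.087 = 0.141.
Option 2 has the higher net inclusive-fitness payoff.

Option 2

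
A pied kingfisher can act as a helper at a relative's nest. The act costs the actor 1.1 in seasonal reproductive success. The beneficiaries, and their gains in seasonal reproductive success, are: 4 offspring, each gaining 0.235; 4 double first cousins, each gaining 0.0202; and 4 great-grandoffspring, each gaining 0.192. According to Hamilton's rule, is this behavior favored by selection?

No

Hamilton's rule: the trait is favored when the sum of r·B over every recipient exceeds the actor's cost C.
r to an offspring = 0.5 (one parent–offspring link: r = (1/2)^1 = 1/2).
r to a double first cousin = 1/4 (double first cousins share both grandparent pairs — four paths of length 4: r = 4·(1/2)^4 = 1/4).
r to a great-grandoffspring = 1/8 (three parent–offspring links: r = (1/2)^3 = 1/8).
Summing one r·B term per recipient: 4·0.5·0.235 + 4·0.25·0.0202 + 4·0.125·0.192 = 0.5862.
0.5862 < 1.1: the indirect benefit is less than the cost.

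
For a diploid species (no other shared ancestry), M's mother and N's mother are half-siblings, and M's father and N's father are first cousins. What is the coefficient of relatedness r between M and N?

Wright's path rule: contributions from independent ancestry routes add.
M and N are related in two ways: half first cousins through their mothers (r = 1/16) and second cousins through their fathers (r = 1/32).
r = 1/16 + 1/32 = 3/32 = 0.09375.

0.09375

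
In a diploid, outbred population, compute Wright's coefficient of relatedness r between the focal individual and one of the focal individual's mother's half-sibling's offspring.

0.0625

Each parent–offspring link contributes a factor of 1/2, and independent paths through distinct common ancestors add.
Half first cousins share one grandparent — one path of length 4: r = (1/2)^4 = 1/16.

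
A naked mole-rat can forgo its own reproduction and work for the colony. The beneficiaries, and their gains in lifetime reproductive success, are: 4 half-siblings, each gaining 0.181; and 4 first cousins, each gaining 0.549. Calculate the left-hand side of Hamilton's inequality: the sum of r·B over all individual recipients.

0.4555

r to a half-sibling = 0.25 (half-sibs share one parent — one path of length 2: r = (1/2)^2 = 1/4).
r to a first cousin = 1/8 (first cousins share one grandparent pair — two paths of length 4: r = 2·(1/2)^4 = 1/8).
Summing one r·B term per recipient: 4·0.25·0.181 + 4·0.125·0.549 = 0.4555.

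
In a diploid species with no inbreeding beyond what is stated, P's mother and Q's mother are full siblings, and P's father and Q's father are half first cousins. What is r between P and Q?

0.140625

Wright's path rule: contributions from independent ancestry routes add.
P and Q are related in two ways: first cousins through their mothers (r = 1/8) and half second cousins through their fathers (r = 1/64).
r = 1/8 + 1/64 = 0.140625.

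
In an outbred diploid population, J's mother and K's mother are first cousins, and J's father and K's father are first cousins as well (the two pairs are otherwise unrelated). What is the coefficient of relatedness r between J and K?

0.0625

Relatedness sums over independent paths through distinct common ancestors.
J and K are related in two ways: second cousins through their mothers (r = 1/32) and second cousins through their fathers (r = 1/32).
r = 1/32 + 1/32 = 1/16 = 0.0625.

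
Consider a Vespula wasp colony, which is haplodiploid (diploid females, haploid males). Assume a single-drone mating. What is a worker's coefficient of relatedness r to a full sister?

0.75

Haplodiploid full sisters inherit their father's entire haploid genome identically (contributing 1/2) and on average half of their mother's contribution (1/2 · 1/2 = 1/4); r = 1/2 + 1/4 = 3/4.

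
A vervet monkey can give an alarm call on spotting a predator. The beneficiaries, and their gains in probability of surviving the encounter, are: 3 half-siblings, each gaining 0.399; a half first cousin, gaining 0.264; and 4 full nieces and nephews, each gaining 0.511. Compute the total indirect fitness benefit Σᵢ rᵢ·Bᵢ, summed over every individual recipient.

0.82675

r to a half-sibling = 1/4 (half-sibs share one parent — one path of length 2: r = (1/2)^2 = 1/4).
r to a half first cousin = 1/16 (half first cousins share one grandparent — one path of length 4: r = (1/2)^4 = 1/16).
r to a full niece or nephew = 1/4 (full aunt/uncle↔niece/nephew: two paths of length 3 through the shared grandparent pair: r = 2·(1/2)^3 = 1/4).
Summing one r·B term per recipient: 3·0.25·0.399 + 1·0.0625·0.264 + 4·0.25·0.511 = 0.82675.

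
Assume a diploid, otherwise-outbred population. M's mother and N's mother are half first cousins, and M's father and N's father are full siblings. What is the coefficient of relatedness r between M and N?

Relatedness sums over independent paths through distinct common ancestors.
M and N are related in two ways: half second cousins through their mothers (r = 1/64) and first cousins through their fathers (r = 1/8).
r = 1/64 + 1/8 = 9/64 = 0.140625.

0.140625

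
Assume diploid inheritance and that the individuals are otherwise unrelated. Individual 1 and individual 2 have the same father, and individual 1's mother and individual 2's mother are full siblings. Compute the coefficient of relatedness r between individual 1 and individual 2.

0.375

With two independent routes of shared ancestry, r is the sum of the two contributions.
Individual 1 and individual 2 are related in two ways: half-sibs through their shared father (r = 1/4) and first cousins through their mothers (r = 1/8).
r = 1/4 + 1/8 = 3/8 = 0.375.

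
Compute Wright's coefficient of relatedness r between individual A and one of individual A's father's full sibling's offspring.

0.125

Each parent–offspring link contributes a factor of 1/2, and independent paths through distinct common ancestors add.
First cousins share one grandparent pair — two paths of length 4: r = 2·(1/2)^4 = 1/8.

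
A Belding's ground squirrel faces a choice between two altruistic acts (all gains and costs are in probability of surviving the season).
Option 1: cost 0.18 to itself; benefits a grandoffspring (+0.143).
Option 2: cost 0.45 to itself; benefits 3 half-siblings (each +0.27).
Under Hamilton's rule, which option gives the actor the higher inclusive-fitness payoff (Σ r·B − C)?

Option 1

Option 1: r to a grandoffspring = 0.25.
Option 1: Σ r·B − C = (1·0.25·0.143) − 0.18 = -0.14425.
Option 2: r to a half-sibling = 0.25.
Option 2: Σ r·B − C = (3·0.25·0.27) − 0.45 = -0.2475.
Option 1 has the higher net inclusive-fitness payoff.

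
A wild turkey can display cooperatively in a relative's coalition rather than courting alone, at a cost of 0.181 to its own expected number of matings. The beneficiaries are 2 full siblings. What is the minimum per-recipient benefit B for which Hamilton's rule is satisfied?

r to a full sibling = 1/2 (full sibs share both parents — two paths of length 2: r = 2·(1/2)^2 = 1/2).
Hamilton's rule with n recipients of equal r: n·r·B > C, so B > C/(n·r) = 0.181/(2·0.5) = 0.181.

0.181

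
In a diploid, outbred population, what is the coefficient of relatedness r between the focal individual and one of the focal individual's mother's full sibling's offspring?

0.125

Each parent–offspring link contributes a factor of 1/2, and independent paths through distinct common ancestors add.
First cousins share one grandparent pair — two paths of length 4: r = 2·(1/2)^4 = 1/8.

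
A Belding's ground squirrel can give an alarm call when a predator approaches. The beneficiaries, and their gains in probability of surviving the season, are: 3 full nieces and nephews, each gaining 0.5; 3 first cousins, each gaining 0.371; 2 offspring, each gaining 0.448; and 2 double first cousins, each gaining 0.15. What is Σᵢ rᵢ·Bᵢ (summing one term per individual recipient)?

1.037125

r to a full niece or nephew = 0.25 (full aunt/uncle↔niece/nephew: two paths of length 3 through the shared grandparent pair: r = 2·(1/2)^3 = 1/4).
r to a first cousin = 0.125 (first cousins share one grandparent pair — two paths of length 4: r = 2·(1/2)^4 = 1/8).
r to an offspring = 0.5 (one parent–offspring link: r = (1/2)^1 = 1/2).
r to a double first cousin = 1/4 (double first cousins share both grandparent pairs — four paths of length 4: r = 4·(1/2)^4 = 1/4).
Summing one r·B term per recipient: 3·0.25·0.5 + 3·0.125·0.371 + 2·0.5·0.448 + 2·0.25·0.15 = 1.037125.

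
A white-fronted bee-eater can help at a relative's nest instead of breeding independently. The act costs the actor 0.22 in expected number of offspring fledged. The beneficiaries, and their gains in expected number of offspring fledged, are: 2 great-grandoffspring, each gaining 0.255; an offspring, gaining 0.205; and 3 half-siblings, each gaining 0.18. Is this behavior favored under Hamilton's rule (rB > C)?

Yes

Hamilton's rule: the trait is favored when the sum of r·B over every recipient exceeds the actor's cost C.
r to a great-grandoffspring = 0.125 (three parent–offspring links: r = (1/2)^3 = 1/8).
r to an offspring = 1/2 (one parent–offspring link: r = (1/2)^1 = 1/2).
r to a half-sibling = 0.25 (half-sibs share one parent — one path of length 2: r = (1/2)^2 = 1/4).
Summing one r·B term per recipient: 2·0.125·0.255 + 1·0.5·0.205 + 3·0.25·0.18 = 0.30125.
0.30125 > 0.22: the indirect benefit exceeds the cost.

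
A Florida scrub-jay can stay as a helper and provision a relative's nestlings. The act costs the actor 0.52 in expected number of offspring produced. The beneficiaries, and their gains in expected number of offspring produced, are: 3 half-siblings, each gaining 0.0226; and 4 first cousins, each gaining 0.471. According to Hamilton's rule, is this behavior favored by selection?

No

Hamilton's rule: the trait is favored when the sum of r·B over every recipient exceeds the actor's cost C.
r to a half-sibling = 0.25 (half-sibs share one parent — one path of length 2: r = (1/2)^2 = 1/4).
r to a first cousin = 1/8 (first cousins share one grandparent pair — two paths of length 4: r = 2·(1/2)^4 = 1/8).
Summing one r·B term per recipient: 3·0.25·0.0226 + 4·0.125·0.471 = 0.25245.
0.25245 < 0.52: the indirect benefit is less than the cost.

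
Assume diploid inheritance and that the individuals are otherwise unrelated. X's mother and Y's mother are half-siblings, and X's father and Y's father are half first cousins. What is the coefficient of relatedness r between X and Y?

Independent pedigree routes through distinct common ancestors add.
X and Y are related in two ways: half first cousins through their mothers (r = 1/16) and half second cousins through their fathers (r = 1/64).
r = 1/16 + 1/64 = 5/64 = 0.078125.

0.078125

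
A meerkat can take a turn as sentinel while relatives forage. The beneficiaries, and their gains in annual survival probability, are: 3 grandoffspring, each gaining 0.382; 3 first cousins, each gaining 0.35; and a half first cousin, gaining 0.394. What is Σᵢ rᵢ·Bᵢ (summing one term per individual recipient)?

0.442375

r to a grandoffspring = 0.25 (two parent–offspring links: r = (1/2)^2 = 1/4).
r to a first cousin = 1/8 (first cousins share one grandparent pair — two paths of length 4: r = 2·(1/2)^4 = 1/8).
r to a half first cousin = 1/16 (half first cousins share one grandparent — one path of length 4: r = (1/2)^4 = 1/16).
Summing one r·B term per recipient: 3·0.25·0.382 + 3·0.125·0.35 + 1·0.0625·0.394 = 0.442375.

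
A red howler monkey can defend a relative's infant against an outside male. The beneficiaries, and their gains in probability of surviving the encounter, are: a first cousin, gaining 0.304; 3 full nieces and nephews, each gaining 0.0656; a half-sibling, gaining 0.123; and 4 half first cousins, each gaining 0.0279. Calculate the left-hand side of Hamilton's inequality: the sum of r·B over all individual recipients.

r to a first cousin = 0.125 (first cousins share one grandparent pair — two paths of length 4: r = 2·(1/2)^4 = 1/8).
r to a full niece or nephew = 1/4 (full aunt/uncle↔niece/nephew: two paths of length 3 through the shared grandparent pair: r = 2·(1/2)^3 = 1/4).
r to a half-sibling = 0.25 (half-sibs share one parent — one path of length 2: r = (1/2)^2 = 1/4).
r to a half first cousin = 0.0625 (half first cousins share one grandparent — one path of length 4: r = (1/2)^4 = 1/16).
Summing one r·B term per recipient: 1·0.125·0.304 + 3·0.25·0.0656 + 1·0.25·0.123 + 4·0.0625·0.0279 = 0.124925.

0.124925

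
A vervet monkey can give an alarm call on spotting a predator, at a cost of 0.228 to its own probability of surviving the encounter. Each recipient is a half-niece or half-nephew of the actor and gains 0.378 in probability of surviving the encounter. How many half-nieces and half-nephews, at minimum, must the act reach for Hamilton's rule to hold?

5

r to a half-niece or half-nephew = 1/8 (half-aunt/uncle↔niece/nephew: one path of length 3: r = (1/2)^3 = 1/8).
Hamilton's rule: n·r·B > C  ⇒  n > C/(r·B) = 0.228/(0.125·0.378) = 4.825.
The smallest integer exceeding 4.825 is 5.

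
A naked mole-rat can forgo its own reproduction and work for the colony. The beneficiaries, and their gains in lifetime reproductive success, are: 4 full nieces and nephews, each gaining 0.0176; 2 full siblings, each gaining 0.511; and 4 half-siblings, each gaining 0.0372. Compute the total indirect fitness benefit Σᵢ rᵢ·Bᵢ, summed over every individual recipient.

r to a full niece or nephew = 0.25 (full aunt/uncle↔niece/nephew: two paths of length 3 through the shared grandparent pair: r = 2·(1/2)^3 = 1/4).
r to a full sibling = 1/2 (full sibs share both parents — two paths of length 2: r = 2·(1/2)^2 = 1/2).
r to a half-sibling = 0.25 (half-sibs share one parent — one path of length 2: r = (1/2)^2 = 1/4).
Summing one r·B term per recipient: 4·0.25·0.0176 + 2·0.5·0.511 + 4·0.25·0.0372 = 0.5658.

0.5658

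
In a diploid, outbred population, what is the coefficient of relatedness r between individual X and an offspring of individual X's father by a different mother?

0.25

Each parent–offspring link contributes a factor of 1/2, and independent paths through distinct common ancestors add.
Half-sibs share one parent — one path of length 2: r = (1/2)^2 = 1/4.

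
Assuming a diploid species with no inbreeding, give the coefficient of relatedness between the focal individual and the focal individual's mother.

0.5

Each parent–offspring link contributes a factor of 1/2, and independent paths through distinct common ancestors add.
One parent–offspring link: r = (1/2)^1 = 1/2.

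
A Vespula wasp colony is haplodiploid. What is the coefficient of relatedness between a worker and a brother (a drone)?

Her haploid brother carries none of their father's genes and a random half of their mother's genome; that half matches the maternal half of her own genome with probability 1/2: r = 1/2 · 1/2 = 1/4.

0.25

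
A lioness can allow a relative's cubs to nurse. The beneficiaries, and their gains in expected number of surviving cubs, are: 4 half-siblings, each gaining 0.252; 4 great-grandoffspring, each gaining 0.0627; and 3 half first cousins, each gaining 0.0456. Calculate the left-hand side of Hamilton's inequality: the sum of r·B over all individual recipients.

0.2919

r to a half-sibling = 1/4 (half-sibs share one parent — one path of length 2: r = (1/2)^2 = 1/4).
r to a great-grandoffspring = 1/8 (three parent–offspring links: r = (1/2)^3 = 1/8).
r to a half first cousin = 1/16 (half first cousins share one grandparent — one path of length 4: r = (1/2)^4 = 1/16).
Summing one r·B term per recipient: 4·0.25·0.252 + 4·0.125·0.0627 + 3·0.0625·0.0456 = 0.2919.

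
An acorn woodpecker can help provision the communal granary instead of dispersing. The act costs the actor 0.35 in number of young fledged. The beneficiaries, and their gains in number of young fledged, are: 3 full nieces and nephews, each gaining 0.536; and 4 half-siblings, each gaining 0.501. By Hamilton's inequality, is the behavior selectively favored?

Yes

Hamilton's rule: the trait is favored when the sum of r·B over every recipient exceeds the actor's cost C.
r to a full niece or nephew = 1/4 (full aunt/uncle↔niece/nephew: two paths of length 3 through the shared grandparent pair: r = 2·(1/2)^3 = 1/4).
r to a half-sibling = 0.25 (half-sibs share one parent — one path of length 2: r = (1/2)^2 = 1/4).
Summing one r·B term per recipient: 3·0.25·0.536 + 4·0.25·0.501 = 0.903.
0.903 > 0.35: the indirect benefit exceeds the cost.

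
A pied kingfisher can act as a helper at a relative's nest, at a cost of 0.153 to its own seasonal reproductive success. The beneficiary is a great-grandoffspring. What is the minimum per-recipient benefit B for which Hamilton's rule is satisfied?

1.224

r to a great-grandoffspring = 1/8 (three parent–offspring links: r = (1/2)^3 = 1/8).
Hamilton's rule with n recipients of equal r: n·r·B > C, so B > C/(n·r) = 0.153/(1·0.125) = 1.224.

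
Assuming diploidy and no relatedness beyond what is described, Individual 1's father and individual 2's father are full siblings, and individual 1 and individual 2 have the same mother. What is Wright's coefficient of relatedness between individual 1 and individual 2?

0.375

Independent pedigree routes through distinct common ancestors add.
Individual 1 and individual 2 are related in two ways: first cousins through their fathers (r = 1/8) and half-sibs through their shared mother (r = 1/4).
r = 1/8 + 1/4 = 3/8 = 0.375.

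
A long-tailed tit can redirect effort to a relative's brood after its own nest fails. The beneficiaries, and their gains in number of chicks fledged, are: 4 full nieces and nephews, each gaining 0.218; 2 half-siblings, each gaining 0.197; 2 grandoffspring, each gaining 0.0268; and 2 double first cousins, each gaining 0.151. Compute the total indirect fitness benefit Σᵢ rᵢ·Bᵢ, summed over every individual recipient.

0.4054

r to a full niece or nephew = 0.25 (full aunt/uncle↔niece/nephew: two paths of length 3 through the shared grandparent pair: r = 2·(1/2)^3 = 1/4).
r to a half-sibling = 1/4 (half-sibs share one parent — one path of length 2: r = (1/2)^2 = 1/4).
r to a grandoffspring = 0.25 (two parent–offspring links: r = (1/2)^2 = 1/4).
r to a double first cousin = 0.25 (double first cousins share both grandparent pairs — four paths of length 4: r = 4·(1/2)^4 = 1/4).
Summing one r·B term per recipient: 4·0.25·0.218 + 2·0.25·0.197 + 2·0.25·0.0268 + 2·0.25·0.151 = 0.4054.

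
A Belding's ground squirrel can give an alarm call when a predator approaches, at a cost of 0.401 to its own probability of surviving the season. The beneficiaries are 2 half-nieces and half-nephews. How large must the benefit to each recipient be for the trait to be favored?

r to a half-niece or half-nephew = 0.125 (half-aunt/uncle↔niece/nephew: one path of length 3: r = (1/2)^3 = 1/8).
Hamilton's rule with n recipients of equal r: n·r·B > C, so B > C/(n·r) = 0.401/(2·0.125) = 1.604.

1.604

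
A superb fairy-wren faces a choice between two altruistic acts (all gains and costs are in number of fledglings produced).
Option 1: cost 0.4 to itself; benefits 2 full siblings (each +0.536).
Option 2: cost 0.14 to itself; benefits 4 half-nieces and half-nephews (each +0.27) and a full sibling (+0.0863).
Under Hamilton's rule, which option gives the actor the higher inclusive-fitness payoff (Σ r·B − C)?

Option 1: r to a full sibling = 0.5.
Option 1: Σ r·B − C = (2·0.5·0.536) − 0.4 = 0.136.
Option 2: r to a half-niece or half-nephew = 0.125.
Option 2: r to a full sibling = 0.5.
Option 2: Σ r·B − C = (4·0.125·0.27 + 1·0.5·0.0863) − 0.14 = 0.03815.
Option 1 has the higher net inclusive-fitness payoff.

Option 1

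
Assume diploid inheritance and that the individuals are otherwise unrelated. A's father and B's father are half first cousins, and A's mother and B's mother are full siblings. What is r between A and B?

With two independent routes of shared ancestry, r is the sum of the two contributions.
A and B are related in two ways: half second cousins through their fathers (r = 1/64) and first cousins through their mothers (r = 1/8).
r = 1/64 + 1/8 = 9/64 = 0.140625.

0.140625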